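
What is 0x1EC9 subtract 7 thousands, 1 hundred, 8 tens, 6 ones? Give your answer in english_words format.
Convert 0x1EC9 (hexadecimal) → 1×4096 + 14×256 + 12×16 + 9 = 7881 (decimal)
Convert 7 thousands, 1 hundred, 8 tens, 6 ones (place-value notation) → 7×1000 + 1×100 + 8×10 + 6 = 7186 (decimal)
Compute 7881 - 7186 = 695
Convert 695 (decimal) → 695 = 6×100 + 95 → six hundred ninety-five (English words)
six hundred ninety-five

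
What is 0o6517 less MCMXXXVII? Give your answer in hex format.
Convert 0o6517 (octal) → 6×512 + 5×64 + 1×8 + 7 = 3407 (decimal)
Convert MCMXXXVII (Roman numeral) → 1000 + 900 + 10 + 10 + 10 + 5 + 1 + 1 = 1937 (decimal)
Compute 3407 - 1937 = 1470
Convert 1470 (decimal) → 1470 = 5×256 + 11×16 + 14 → 0x5BE (hexadecimal)
0x5BE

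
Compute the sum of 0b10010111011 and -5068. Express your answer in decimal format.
Convert 0b10010111011 (binary) → 1024 + 128 + 32 + 16 + 8 + 2 + 1 = 1211 (decimal)
Compute 1211 + -5068 = -3857
-3857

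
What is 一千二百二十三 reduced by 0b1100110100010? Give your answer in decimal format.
Convert 一千二百二十三 (Chinese numeral) → 1×1000 + 2×100 + 2×10 + 3 = 1223 (decimal)
Convert 0b1100110100010 (binary) → 4096 + 2048 + 256 + 128 + 32 + 2 = 6562 (decimal)
Compute 1223 - 6562 = -5339
-5339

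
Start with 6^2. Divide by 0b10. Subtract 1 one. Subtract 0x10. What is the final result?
Convert 6^2 (power) → 36 (decimal)
Start: 36
Convert 0b10 (binary) → 2 (decimal)
36 ÷ 2 = 18
Convert 1 one (place-value notation) → 1 (decimal)
18 - 1 = 17
Convert 0x10 (hexadecimal) → 1×16 = 16 (decimal)
17 - 16 = 1
1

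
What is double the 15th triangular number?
The 15th triangular number = 15×16/2 = 120
Compute 120 × 2 = 240
240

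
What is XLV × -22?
Convert XLV (Roman numeral) → 40 + 5 = 45 (decimal)
Compute 45 × -22 = -990
-990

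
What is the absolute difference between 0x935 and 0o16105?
Convert 0x935 (hexadecimal) → 9×256 + 3×16 + 5 = 2357 (decimal)
Convert 0o16105 (octal) → 1×4096 + 6×512 + 1×64 + 5 = 7237 (decimal)
Compute |2357 - 7237| = 4880
4880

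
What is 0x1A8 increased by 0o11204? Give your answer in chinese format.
Convert 0x1A8 (hexadecimal) → 1×256 + 10×16 + 8 = 424 (decimal)
Convert 0o11204 (octal) → 1×4096 + 1×512 + 2×64 + 4 = 4740 (decimal)
Compute 424 + 4740 = 5164
Convert 5164 (decimal) → 5164 = 5×1000 + 1×100 + 6×10 + 4 → 五千一百六十四 (Chinese numeral)
五千一百六十四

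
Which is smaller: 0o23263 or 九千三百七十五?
Convert 0o23263 (octal) → 2×4096 + 3×512 + 2×64 + 6×8 + 3 = 9907 (decimal)
Convert 九千三百七十五 (Chinese numeral) → 9×1000 + 3×100 + 7×10 + 5 = 9375 (decimal)
Compare 9907 vs 9375: smaller = 9375
9375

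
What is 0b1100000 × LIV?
Convert 0b1100000 (binary) → 64 + 32 = 96 (decimal)
Convert LIV (Roman numeral) → 50 + 4 = 54 (decimal)
Compute 96 × 54 = 5184
5184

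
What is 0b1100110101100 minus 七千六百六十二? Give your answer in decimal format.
Convert 0b1100110101100 (binary) → 4096 + 2048 + 256 + 128 + 32 + 8 + 4 = 6572 (decimal)
Convert 七千六百六十二 (Chinese numeral) → 7×1000 + 6×100 + 6×10 + 2 = 7662 (decimal)
Compute 6572 - 7662 = -1090
-1090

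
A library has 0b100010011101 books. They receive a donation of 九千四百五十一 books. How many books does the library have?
Convert 0b100010011101 (binary) → 2048 + 128 + 16 + 8 + 4 + 1 = 2205 (decimal)
Convert 九千四百五十一 (Chinese numeral) → 9×1000 + 4×100 + 5×10 + 1 = 9451 (decimal)
Compute 2205 + 9451 = 11656
11656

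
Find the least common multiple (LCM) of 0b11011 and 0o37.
Convert 0b11011 (binary) → 16 + 8 + 2 + 1 = 27 (decimal)
Convert 0o37 (octal) → 3×8 + 7 = 31 (decimal)
Compute lcm(27, 31) = 837
837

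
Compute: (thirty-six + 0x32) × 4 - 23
Convert thirty-six (English words) → 36 (decimal)
Convert 0x32 (hexadecimal) → 3×16 + 2 = 50 (decimal)
Expression in decimal: (36 + 50) × 4 - 23
Parentheses first: 36 + 50 = 86
Multiply: 86 × 4 = 344
Subtract: 344 - 23 = 321
321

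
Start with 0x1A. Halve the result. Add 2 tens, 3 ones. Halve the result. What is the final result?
Convert 0x1A (hexadecimal) → 1×16 + 10 = 26 (decimal)
Start: 26
26 ÷ 2 = 13
Convert 2 tens, 3 ones (place-value notation) → 2×10 + 3 = 23 (decimal)
13 + 23 = 36
36 ÷ 2 = 18
18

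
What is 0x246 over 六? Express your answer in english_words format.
Convert 0x246 (hexadecimal) → 2×256 + 4×16 + 6 = 582 (decimal)
Convert 六 (Chinese numeral) → 6 (decimal)
Compute 582 ÷ 6 = 97
Convert 97 (decimal) → ninety-seven (English words)
ninety-seven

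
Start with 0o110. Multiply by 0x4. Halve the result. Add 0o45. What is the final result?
Convert 0o110 (octal) → 1×64 + 1×8 = 72 (decimal)
Start: 72
Convert 0x4 (hexadecimal) → 4 (decimal)
72 × 4 = 288
288 ÷ 2 = 144
Convert 0o45 (octal) → 4×8 + 5 = 37 (decimal)
144 + 37 = 181
181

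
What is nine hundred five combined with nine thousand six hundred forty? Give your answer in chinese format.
Convert nine hundred five (English words) → 9×100 + 5 = 905 (decimal)
Convert nine thousand six hundred forty (English words) → 9×1000 + 6×100 + 40 = 9640 (decimal)
Compute 905 + 9640 = 10545
Convert 10545 (decimal) → 10545 = 1×10000 + 5×100 + 4×10 + 5 → 一万零五百四十五 (Chinese numeral)
一万零五百四十五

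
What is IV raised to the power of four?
Convert IV (Roman numeral) → 4 (decimal)
Convert four (English words) → 4 (decimal)
Compute 4 ^ 4 = 256
256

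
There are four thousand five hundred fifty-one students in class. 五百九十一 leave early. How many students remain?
Convert four thousand five hundred fifty-one (English words) → 4×1000 + 5×100 + 51 = 4551 (decimal)
Convert 五百九十一 (Chinese numeral) → 5×100 + 9×10 + 1 = 591 (decimal)
Compute 4551 - 591 = 3960
3960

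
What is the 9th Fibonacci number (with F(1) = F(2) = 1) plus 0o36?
The 9th Fibonacci number (with F(1) = F(2) = 1): 1, 1, 2, 3, 5, 8, 13, 21, 34 → 34
Convert 0o36 (octal) → 3×8 + 6 = 30 (decimal)
Compute 34 + 30 = 64
64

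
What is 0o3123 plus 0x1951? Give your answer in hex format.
Convert 0o3123 (octal) → 3×512 + 1×64 + 2×8 + 3 = 1619 (decimal)
Convert 0x1951 (hexadecimal) → 1×4096 + 9×256 + 5×16 + 1 = 6481 (decimal)
Compute 1619 + 6481 = 8100
Convert 8100 (decimal) → 8100 = 1×4096 + 15×256 + 10×16 + 4 → 0x1FA4 (hexadecimal)
0x1FA4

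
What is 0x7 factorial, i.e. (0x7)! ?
Convert 0x7 (hexadecimal) → 7 (decimal)
Compute 7! = 5040
5040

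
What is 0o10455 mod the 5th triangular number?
Convert 0o10455 (octal) → 1×4096 + 4×64 + 5×8 + 5 = 4397 (decimal)
Convert the 5th triangular number (triangular index) → 5×6/2 = 15 (decimal)
Compute 4397 mod 15 = 2
2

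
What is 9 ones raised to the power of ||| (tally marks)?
Convert 9 ones (place-value notation) → 9 (decimal)
Convert ||| (tally marks) → 3 (decimal)
Compute 9 ^ 3 = 729
729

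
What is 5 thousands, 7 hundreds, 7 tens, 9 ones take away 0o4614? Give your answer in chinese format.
Convert 5 thousands, 7 hundreds, 7 tens, 9 ones (place-value notation) → 5×1000 + 7×100 + 7×10 + 9 = 5779 (decimal)
Convert 0o4614 (octal) → 4×512 + 6×64 + 1×8 + 4 = 2444 (decimal)
Compute 5779 - 2444 = 3335
Convert 3335 (decimal) → 3335 = 3×1000 + 3×100 + 3×10 + 5 → 三千三百三十五 (Chinese numeral)
三千三百三十五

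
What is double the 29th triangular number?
The 29th triangular number = 29×30/2 = 435
Compute 435 × 2 = 870
870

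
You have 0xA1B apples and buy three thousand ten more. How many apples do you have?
Convert 0xA1B (hexadecimal) → 10×256 + 1×16 + 11 = 2587 (decimal)
Convert three thousand ten (English words) → 3×1000 + 10 = 3010 (decimal)
Compute 2587 + 3010 = 5597
5597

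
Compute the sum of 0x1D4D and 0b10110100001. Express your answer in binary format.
Convert 0x1D4D (hexadecimal) → 1×4096 + 13×256 + 4×16 + 13 = 7501 (decimal)
Convert 0b10110100001 (binary) → 1024 + 256 + 128 + 32 + 1 = 1441 (decimal)
Compute 7501 + 1441 = 8942
Convert 8942 (decimal) → 8942 = 8192 + 512 + 128 + 64 + 32 + 8 + 4 + 2 → 0b10001011101110 (binary)
0b10001011101110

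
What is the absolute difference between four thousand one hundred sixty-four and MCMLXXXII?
Convert four thousand one hundred sixty-four (English words) → 4×1000 + 1×100 + 64 = 4164 (decimal)
Convert MCMLXXXII (Roman numeral) → 1000 + 900 + 50 + 10 + 10 + 10 + 1 + 1 = 1982 (decimal)
Compute |4164 - 1982| = 2182
2182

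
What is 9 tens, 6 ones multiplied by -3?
Convert 9 tens, 6 ones (place-value notation) → 9×10 + 6 = 96 (decimal)
Compute 96 × -3 = -288
-288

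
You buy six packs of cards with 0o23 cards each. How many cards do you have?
Convert 0o23 (octal) → 2×8 + 3 = 19 (decimal)
Convert six (English words) → 6 (decimal)
Compute 19 × 6 = 114
114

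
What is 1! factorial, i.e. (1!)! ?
Convert 1! (factorial) → 1 (decimal)
Compute 1! = 1
1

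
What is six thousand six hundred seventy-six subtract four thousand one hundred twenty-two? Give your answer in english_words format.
Convert six thousand six hundred seventy-six (English words) → 6×1000 + 6×100 + 76 = 6676 (decimal)
Convert four thousand one hundred twenty-two (English words) → 4×1000 + 1×100 + 22 = 4122 (decimal)
Compute 6676 - 4122 = 2554
Convert 2554 (decimal) → 2554 = 2×1000 + 5×100 + 54 → two thousand five hundred fifty-four (English words)
two thousand five hundred fifty-four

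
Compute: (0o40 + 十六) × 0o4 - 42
Convert 0o40 (octal) → 4×8 = 32 (decimal)
Convert 十六 (Chinese numeral) → 1×10 + 6 = 16 (decimal)
Convert 0o4 (octal) → 4 (decimal)
Expression in decimal: (32 + 16) × 4 - 42
Parentheses first: 32 + 16 = 48
Multiply: 48 × 4 = 192
Subtract: 192 - 42 = 150
150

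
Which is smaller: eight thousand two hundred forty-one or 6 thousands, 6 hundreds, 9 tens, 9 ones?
Convert eight thousand two hundred forty-one (English words) → 8×1000 + 2×100 + 41 = 8241 (decimal)
Convert 6 thousands, 6 hundreds, 9 tens, 9 ones (place-value notation) → 6×1000 + 6×100 + 9×10 + 9 = 6699 (decimal)
Compare 8241 vs 6699: smaller = 6699
6699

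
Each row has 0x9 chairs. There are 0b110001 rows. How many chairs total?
Convert 0x9 (hexadecimal) → 9 (decimal)
Convert 0b110001 (binary) → 32 + 16 + 1 = 49 (decimal)
Compute 9 × 49 = 441
441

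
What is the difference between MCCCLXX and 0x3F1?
Convert MCCCLXX (Roman numeral) → 1000 + 100 + 100 + 100 + 50 + 10 + 10 = 1370 (decimal)
Convert 0x3F1 (hexadecimal) → 3×256 + 15×16 + 1 = 1009 (decimal)
Difference: |1370 - 1009| = 361
361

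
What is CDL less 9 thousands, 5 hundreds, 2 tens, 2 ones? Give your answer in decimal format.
Convert CDL (Roman numeral) → 400 + 50 = 450 (decimal)
Convert 9 thousands, 5 hundreds, 2 tens, 2 ones (place-value notation) → 9×1000 + 5×100 + 2×10 + 2 = 9522 (decimal)
Compute 450 - 9522 = -9072
-9072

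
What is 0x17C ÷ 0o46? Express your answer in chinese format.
Convert 0x17C (hexadecimal) → 1×256 + 7×16 + 12 = 380 (decimal)
Convert 0o46 (octal) → 4×8 + 6 = 38 (decimal)
Compute 380 ÷ 38 = 10
Convert 10 (decimal) → 10 = 1×10 → 十 (Chinese numeral)
十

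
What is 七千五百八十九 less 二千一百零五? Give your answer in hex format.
Convert 七千五百八十九 (Chinese numeral) → 7×1000 + 5×100 + 8×10 + 9 = 7589 (decimal)
Convert 二千一百零五 (Chinese numeral) → 2×1000 + 1×100 + 5 = 2105 (decimal)
Compute 7589 - 2105 = 5484
Convert 5484 (decimal) → 5484 = 1×4096 + 5×256 + 6×16 + 12 → 0x156C (hexadecimal)
0x156C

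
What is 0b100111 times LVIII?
Convert 0b100111 (binary) → 32 + 4 + 2 + 1 = 39 (decimal)
Convert LVIII (Roman numeral) → 50 + 5 + 1 + 1 + 1 = 58 (decimal)
Compute 39 × 58 = 2262
2262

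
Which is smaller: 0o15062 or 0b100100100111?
Convert 0o15062 (octal) → 1×4096 + 5×512 + 6×8 + 2 = 6706 (decimal)
Convert 0b100100100111 (binary) → 2048 + 256 + 32 + 4 + 2 + 1 = 2343 (decimal)
Compare 6706 vs 2343: smaller = 2343
2343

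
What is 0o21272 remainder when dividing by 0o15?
Convert 0o21272 (octal) → 2×4096 + 1×512 + 2×64 + 7×8 + 2 = 8890 (decimal)
Convert 0o15 (octal) → 1×8 + 5 = 13 (decimal)
Compute 8890 mod 13 = 11
11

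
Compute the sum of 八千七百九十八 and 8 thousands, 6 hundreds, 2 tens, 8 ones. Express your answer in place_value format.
Convert 八千七百九十八 (Chinese numeral) → 8×1000 + 7×100 + 9×10 + 8 = 8798 (decimal)
Convert 8 thousands, 6 hundreds, 2 tens, 8 ones (place-value notation) → 8×1000 + 6×100 + 2×10 + 8 = 8628 (decimal)
Compute 8798 + 8628 = 17426
Convert 17426 (decimal) → 17426 = 17×1000 + 4×100 + 2×10 + 6 → 17 thousands, 4 hundreds, 2 tens, 6 ones (place-value notation)
17 thousands, 4 hundreds, 2 tens, 6 ones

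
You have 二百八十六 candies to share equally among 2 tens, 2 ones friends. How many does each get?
Convert 二百八十六 (Chinese numeral) → 2×100 + 8×10 + 6 = 286 (decimal)
Convert 2 tens, 2 ones (place-value notation) → 2×10 + 2 = 22 (decimal)
Compute 286 ÷ 22 = 13
13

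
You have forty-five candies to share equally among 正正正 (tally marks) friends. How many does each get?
Convert forty-five (English words) → 45 (decimal)
Convert 正正正 (tally marks) → 5 + 5 + 5 = 15 (decimal)
Compute 45 ÷ 15 = 3
3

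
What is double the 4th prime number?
The 4th prime number = 7
Compute 7 × 2 = 14
14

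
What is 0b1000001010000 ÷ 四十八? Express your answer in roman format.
Convert 0b1000001010000 (binary) → 4096 + 64 + 16 = 4176 (decimal)
Convert 四十八 (Chinese numeral) → 4×10 + 8 = 48 (decimal)
Compute 4176 ÷ 48 = 87
Convert 87 (decimal) → 87 = 50 + 10 + 10 + 10 + 5 + 1 + 1 → LXXXVII (Roman numeral)
LXXXVII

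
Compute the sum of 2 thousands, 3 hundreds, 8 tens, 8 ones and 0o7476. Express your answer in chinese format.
Convert 2 thousands, 3 hundreds, 8 tens, 8 ones (place-value notation) → 2×1000 + 3×100 + 8×10 + 8 = 2388 (decimal)
Convert 0o7476 (octal) → 7×512 + 4×64 + 7×8 + 6 = 3902 (decimal)
Compute 2388 + 3902 = 6290
Convert 6290 (decimal) → 6290 = 6×1000 + 2×100 + 9×10 → 六千二百九十 (Chinese numeral)
六千二百九十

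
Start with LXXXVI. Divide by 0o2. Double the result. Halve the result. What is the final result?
Convert LXXXVI (Roman numeral) → 50 + 10 + 10 + 10 + 5 + 1 = 86 (decimal)
Start: 86
Convert 0o2 (octal) → 2 (decimal)
86 ÷ 2 = 43
43 × 2 = 86
86 ÷ 2 = 43
43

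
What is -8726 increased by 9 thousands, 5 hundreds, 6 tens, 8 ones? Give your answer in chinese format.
Convert 9 thousands, 5 hundreds, 6 tens, 8 ones (place-value notation) → 9×1000 + 5×100 + 6×10 + 8 = 9568 (decimal)
Compute -8726 + 9568 = 842
Convert 842 (decimal) → 842 = 8×100 + 4×10 + 2 → 八百四十二 (Chinese numeral)
八百四十二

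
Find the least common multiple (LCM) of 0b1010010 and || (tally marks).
Convert 0b1010010 (binary) → 64 + 16 + 2 = 82 (decimal)
Convert || (tally marks) → 2 (decimal)
Compute lcm(82, 2) = 82
82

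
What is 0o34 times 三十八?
Convert 0o34 (octal) → 3×8 + 4 = 28 (decimal)
Convert 三十八 (Chinese numeral) → 3×10 + 8 = 38 (decimal)
Compute 28 × 38 = 1064
1064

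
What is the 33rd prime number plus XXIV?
The 33rd prime number = 137
Convert XXIV (Roman numeral) → 10 + 10 + 4 = 24 (decimal)
Compute 137 + 24 = 161
161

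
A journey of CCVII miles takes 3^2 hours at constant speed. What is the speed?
Convert CCVII (Roman numeral) → 100 + 100 + 5 + 1 + 1 = 207 (decimal)
Convert 3^2 (power) → 9 (decimal)
Compute 207 ÷ 9 = 23
23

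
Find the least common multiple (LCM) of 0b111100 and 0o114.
Convert 0b111100 (binary) → 32 + 16 + 8 + 4 = 60 (decimal)
Convert 0o114 (octal) → 1×64 + 1×8 + 4 = 76 (decimal)
Compute lcm(60, 76) = 1140
1140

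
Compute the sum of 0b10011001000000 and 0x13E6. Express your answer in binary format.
Convert 0b10011001000000 (binary) → 8192 + 1024 + 512 + 64 = 9792 (decimal)
Convert 0x13E6 (hexadecimal) → 1×4096 + 3×256 + 14×16 + 6 = 5094 (decimal)
Compute 9792 + 5094 = 14886
Convert 14886 (decimal) → 14886 = 8192 + 4096 + 2048 + 512 + 32 + 4 + 2 → 0b11101000100110 (binary)
0b11101000100110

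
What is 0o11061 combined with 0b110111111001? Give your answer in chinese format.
Convert 0o11061 (octal) → 1×4096 + 1×512 + 6×8 + 1 = 4657 (decimal)
Convert 0b110111111001 (binary) → 2048 + 1024 + 256 + 128 + 64 + 32 + 16 + 8 + 1 = 3577 (decimal)
Compute 4657 + 3577 = 8234
Convert 8234 (decimal) → 8234 = 8×1000 + 2×100 + 3×10 + 4 → 八千二百三十四 (Chinese numeral)
八千二百三十四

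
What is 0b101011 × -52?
Convert 0b101011 (binary) → 32 + 8 + 2 + 1 = 43 (decimal)
Compute 43 × -52 = -2236
-2236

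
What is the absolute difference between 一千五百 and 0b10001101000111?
Convert 一千五百 (Chinese numeral) → 1×1000 + 5×100 = 1500 (decimal)
Convert 0b10001101000111 (binary) → 8192 + 512 + 256 + 64 + 4 + 2 + 1 = 9031 (decimal)
Compute |1500 - 9031| = 7531
7531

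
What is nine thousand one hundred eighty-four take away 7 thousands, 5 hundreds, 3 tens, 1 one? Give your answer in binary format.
Convert nine thousand one hundred eighty-four (English words) → 9×1000 + 1×100 + 84 = 9184 (decimal)
Convert 7 thousands, 5 hundreds, 3 tens, 1 one (place-value notation) → 7×1000 + 5×100 + 3×10 + 1 = 7531 (decimal)
Compute 9184 - 7531 = 1653
Convert 1653 (decimal) → 1653 = 1024 + 512 + 64 + 32 + 16 + 4 + 1 → 0b11001110101 (binary)
0b11001110101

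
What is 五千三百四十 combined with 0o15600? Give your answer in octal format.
Convert 五千三百四十 (Chinese numeral) → 5×1000 + 3×100 + 4×10 = 5340 (decimal)
Convert 0o15600 (octal) → 1×4096 + 5×512 + 6×64 = 7040 (decimal)
Compute 5340 + 7040 = 12380
Convert 12380 (decimal) → 12380 = 3×4096 + 1×64 + 3×8 + 4 → 0o30134 (octal)
0o30134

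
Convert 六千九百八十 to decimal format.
Convert 六千九百八十 (Chinese numeral) → 6×1000 + 9×100 + 8×10 = 6980 (decimal)
6980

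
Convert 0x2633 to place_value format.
Convert 0x2633 (hexadecimal) → 2×4096 + 6×256 + 3×16 + 3 = 9779 (decimal)
Convert 9779 (decimal) → 9779 = 9×1000 + 7×100 + 7×10 + 9 → 9 thousands, 7 hundreds, 7 tens, 9 ones (place-value notation)
9 thousands, 7 hundreds, 7 tens, 9 ones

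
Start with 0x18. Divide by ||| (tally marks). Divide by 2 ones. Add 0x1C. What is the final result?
Convert 0x18 (hexadecimal) → 1×16 + 8 = 24 (decimal)
Start: 24
Convert ||| (tally marks) → 3 (decimal)
24 ÷ 3 = 8
Convert 2 ones (place-value notation) → 2 (decimal)
8 ÷ 2 = 4
Convert 0x1C (hexadecimal) → 1×16 + 12 = 28 (decimal)
4 + 28 = 32
32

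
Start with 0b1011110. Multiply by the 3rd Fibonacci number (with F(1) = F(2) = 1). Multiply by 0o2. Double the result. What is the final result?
Convert 0b1011110 (binary) → 64 + 16 + 8 + 4 + 2 = 94 (decimal)
Start: 94
Convert the 3rd Fibonacci number (with F(1) = F(2) = 1) (Fibonacci index) → 1, 1, 2 → 2 (decimal)
94 × 2 = 188
Convert 0o2 (octal) → 2 (decimal)
188 × 2 = 376
376 × 2 = 752
752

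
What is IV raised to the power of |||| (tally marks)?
Convert IV (Roman numeral) → 4 (decimal)
Convert |||| (tally marks) → 4 (decimal)
Compute 4 ^ 4 = 256
256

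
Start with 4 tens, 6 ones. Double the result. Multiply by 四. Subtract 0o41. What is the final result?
Convert 4 tens, 6 ones (place-value notation) → 4×10 + 6 = 46 (decimal)
Start: 46
46 × 2 = 92
Convert 四 (Chinese numeral) → 4 (decimal)
92 × 4 = 368
Convert 0o41 (octal) → 4×8 + 1 = 33 (decimal)
368 - 33 = 335
335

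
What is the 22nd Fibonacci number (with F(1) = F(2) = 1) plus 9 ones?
The 22nd Fibonacci number (with F(1) = F(2) = 1) = 17711
Convert 9 ones (place-value notation) → 9 (decimal)
Compute 17711 + 9 = 17720
17720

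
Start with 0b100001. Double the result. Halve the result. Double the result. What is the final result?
Convert 0b100001 (binary) → 32 + 1 = 33 (decimal)
Start: 33
33 × 2 = 66
66 ÷ 2 = 33
33 × 2 = 66
66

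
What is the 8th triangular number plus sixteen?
The 8th triangular number = 8×9/2 = 36
Convert sixteen (English words) → 16 (decimal)
Compute 36 + 16 = 52
52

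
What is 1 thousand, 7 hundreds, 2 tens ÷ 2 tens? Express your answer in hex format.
Convert 1 thousand, 7 hundreds, 2 tens (place-value notation) → 1×1000 + 7×100 + 2×10 = 1720 (decimal)
Convert 2 tens (place-value notation) → 2×10 = 20 (decimal)
Compute 1720 ÷ 20 = 86
Convert 86 (decimal) → 86 = 5×16 + 6 → 0x56 (hexadecimal)
0x56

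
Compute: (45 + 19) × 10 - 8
Parentheses first: 45 + 19 = 64
Multiply: 64 × 10 = 640
Subtract: 640 - 8 = 632
632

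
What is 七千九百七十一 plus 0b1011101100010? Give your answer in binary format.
Convert 七千九百七十一 (Chinese numeral) → 7×1000 + 9×100 + 7×10 + 1 = 7971 (decimal)
Convert 0b1011101100010 (binary) → 4096 + 1024 + 512 + 256 + 64 + 32 + 2 = 5986 (decimal)
Compute 7971 + 5986 = 13957
Convert 13957 (decimal) → 13957 = 8192 + 4096 + 1024 + 512 + 128 + 4 + 1 → 0b11011010000101 (binary)
0b11011010000101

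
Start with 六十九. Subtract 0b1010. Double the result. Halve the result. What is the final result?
Convert 六十九 (Chinese numeral) → 6×10 + 9 = 69 (decimal)
Start: 69
Convert 0b1010 (binary) → 8 + 2 = 10 (decimal)
69 - 10 = 59
59 × 2 = 118
118 ÷ 2 = 59
59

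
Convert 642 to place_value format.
Convert 642 (decimal) → 642 = 6×100 + 4×10 + 2 → 6 hundreds, 4 tens, 2 ones (place-value notation)
6 hundreds, 4 tens, 2 ones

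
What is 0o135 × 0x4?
Convert 0o135 (octal) → 1×64 + 3×8 + 5 = 93 (decimal)
Convert 0x4 (hexadecimal) → 4 (decimal)
Compute 93 × 4 = 372
372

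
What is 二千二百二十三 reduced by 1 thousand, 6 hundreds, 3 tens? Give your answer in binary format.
Convert 二千二百二十三 (Chinese numeral) → 2×1000 + 2×100 + 2×10 + 3 = 2223 (decimal)
Convert 1 thousand, 6 hundreds, 3 tens (place-value notation) → 1×1000 + 6×100 + 3×10 = 1630 (decimal)
Compute 2223 - 1630 = 593
Convert 593 (decimal) → 593 = 512 + 64 + 16 + 1 → 0b1001010001 (binary)
0b1001010001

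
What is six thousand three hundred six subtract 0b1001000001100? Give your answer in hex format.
Convert six thousand three hundred six (English words) → 6×1000 + 3×100 + 6 = 6306 (decimal)
Convert 0b1001000001100 (binary) → 4096 + 512 + 8 + 4 = 4620 (decimal)
Compute 6306 - 4620 = 1686
Convert 1686 (decimal) → 1686 = 6×256 + 9×16 + 6 → 0x696 (hexadecimal)
0x696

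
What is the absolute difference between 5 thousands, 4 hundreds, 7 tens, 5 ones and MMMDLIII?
Convert 5 thousands, 4 hundreds, 7 tens, 5 ones (place-value notation) → 5×1000 + 4×100 + 7×10 + 5 = 5475 (decimal)
Convert MMMDLIII (Roman numeral) → 1000 + 1000 + 1000 + 500 + 50 + 1 + 1 + 1 = 3553 (decimal)
Compute |5475 - 3553| = 1922
1922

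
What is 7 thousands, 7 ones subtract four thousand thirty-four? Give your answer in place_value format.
Convert 7 thousands, 7 ones (place-value notation) → 7×1000 + 7 = 7007 (decimal)
Convert four thousand thirty-four (English words) → 4×1000 + 34 = 4034 (decimal)
Compute 7007 - 4034 = 2973
Convert 2973 (decimal) → 2973 = 2×1000 + 9×100 + 7×10 + 3 → 2 thousands, 9 hundreds, 7 tens, 3 ones (place-value notation)
2 thousands, 9 hundreds, 7 tens, 3 ones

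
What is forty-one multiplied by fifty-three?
Convert forty-one (English words) → 41 (decimal)
Convert fifty-three (English words) → 53 (decimal)
Compute 41 × 53 = 2173
2173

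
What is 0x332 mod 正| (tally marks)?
Convert 0x332 (hexadecimal) → 3×256 + 3×16 + 2 = 818 (decimal)
Convert 正| (tally marks) → 5 + 1 = 6 (decimal)
Compute 818 mod 6 = 2
2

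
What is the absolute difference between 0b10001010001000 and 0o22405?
Convert 0b10001010001000 (binary) → 8192 + 512 + 128 + 8 = 8840 (decimal)
Convert 0o22405 (octal) → 2×4096 + 2×512 + 4×64 + 5 = 9477 (decimal)
Compute |8840 - 9477| = 637
637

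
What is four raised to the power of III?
Convert four (English words) → 4 (decimal)
Convert III (Roman numeral) → 1 + 1 + 1 = 3 (decimal)
Compute 4 ^ 3 = 64
64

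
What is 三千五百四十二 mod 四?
Convert 三千五百四十二 (Chinese numeral) → 3×1000 + 5×100 + 4×10 + 2 = 3542 (decimal)
Convert 四 (Chinese numeral) → 4 (decimal)
Compute 3542 mod 4 = 2
2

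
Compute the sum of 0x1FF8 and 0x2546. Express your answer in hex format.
Convert 0x1FF8 (hexadecimal) → 1×4096 + 15×256 + 15×16 + 8 = 8184 (decimal)
Convert 0x2546 (hexadecimal) → 2×4096 + 5×256 + 4×16 + 6 = 9542 (decimal)
Compute 8184 + 9542 = 17726
Convert 17726 (decimal) → 17726 = 4×4096 + 5×256 + 3×16 + 14 → 0x453E (hexadecimal)
0x453E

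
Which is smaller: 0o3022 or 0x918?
Convert 0o3022 (octal) → 3×512 + 2×8 + 2 = 1554 (decimal)
Convert 0x918 (hexadecimal) → 9×256 + 1×16 + 8 = 2328 (decimal)
Compare 1554 vs 2328: smaller = 1554
1554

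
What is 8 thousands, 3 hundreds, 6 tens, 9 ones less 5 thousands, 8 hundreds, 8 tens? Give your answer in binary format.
Convert 8 thousands, 3 hundreds, 6 tens, 9 ones (place-value notation) → 8×1000 + 3×100 + 6×10 + 9 = 8369 (decimal)
Convert 5 thousands, 8 hundreds, 8 tens (place-value notation) → 5×1000 + 8×100 + 8×10 = 5880 (decimal)
Compute 8369 - 5880 = 2489
Convert 2489 (decimal) → 2489 = 2048 + 256 + 128 + 32 + 16 + 8 + 1 → 0b100110111001 (binary)
0b100110111001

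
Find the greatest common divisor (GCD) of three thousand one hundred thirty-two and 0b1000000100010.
Convert three thousand one hundred thirty-two (English words) → 3×1000 + 1×100 + 32 = 3132 (decimal)
Convert 0b1000000100010 (binary) → 4096 + 32 + 2 = 4130 (decimal)
Compute gcd(3132, 4130) = 2
2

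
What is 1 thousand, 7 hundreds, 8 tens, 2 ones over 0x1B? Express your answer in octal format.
Convert 1 thousand, 7 hundreds, 8 tens, 2 ones (place-value notation) → 1×1000 + 7×100 + 8×10 + 2 = 1782 (decimal)
Convert 0x1B (hexadecimal) → 1×16 + 11 = 27 (decimal)
Compute 1782 ÷ 27 = 66
Convert 66 (decimal) → 66 = 1×64 + 2 → 0o102 (octal)
0o102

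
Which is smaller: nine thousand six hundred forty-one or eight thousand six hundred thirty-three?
Convert nine thousand six hundred forty-one (English words) → 9×1000 + 6×100 + 41 = 9641 (decimal)
Convert eight thousand six hundred thirty-three (English words) → 8×1000 + 6×100 + 33 = 8633 (decimal)
Compare 9641 vs 8633: smaller = 8633
8633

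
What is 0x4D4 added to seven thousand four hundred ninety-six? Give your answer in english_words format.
Convert 0x4D4 (hexadecimal) → 4×256 + 13×16 + 4 = 1236 (decimal)
Convert seven thousand four hundred ninety-six (English words) → 7×1000 + 4×100 + 96 = 7496 (decimal)
Compute 1236 + 7496 = 8732
Convert 8732 (decimal) → 8732 = 8×1000 + 7×100 + 32 → eight thousand seven hundred thirty-two (English words)
eight thousand seven hundred thirty-two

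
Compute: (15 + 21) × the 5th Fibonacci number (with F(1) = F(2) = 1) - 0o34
Convert the 5th Fibonacci number (with F(1) = F(2) = 1) (Fibonacci index) → 1, 1, 2, 3, 5 → 5 (decimal)
Convert 0o34 (octal) → 3×8 + 4 = 28 (decimal)
Expression in decimal: (15 + 21) × 5 - 28
Parentheses first: 15 + 21 = 36
Multiply: 36 × 5 = 180
Subtract: 180 - 28 = 152
152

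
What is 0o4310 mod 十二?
Convert 0o4310 (octal) → 4×512 + 3×64 + 1×8 = 2248 (decimal)
Convert 十二 (Chinese numeral) → 1×10 + 2 = 12 (decimal)
Compute 2248 mod 12 = 4
4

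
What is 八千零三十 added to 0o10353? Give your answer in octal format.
Convert 八千零三十 (Chinese numeral) → 8×1000 + 3×10 = 8030 (decimal)
Convert 0o10353 (octal) → 1×4096 + 3×64 + 5×8 + 3 = 4331 (decimal)
Compute 8030 + 4331 = 12361
Convert 12361 (decimal) → 12361 = 3×4096 + 1×64 + 1×8 + 1 → 0o30111 (octal)
0o30111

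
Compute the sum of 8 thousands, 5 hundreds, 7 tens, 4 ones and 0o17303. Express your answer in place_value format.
Convert 8 thousands, 5 hundreds, 7 tens, 4 ones (place-value notation) → 8×1000 + 5×100 + 7×10 + 4 = 8574 (decimal)
Convert 0o17303 (octal) → 1×4096 + 7×512 + 3×64 + 3 = 7875 (decimal)
Compute 8574 + 7875 = 16449
Convert 16449 (decimal) → 16449 = 16×1000 + 4×100 + 4×10 + 9 → 16 thousands, 4 hundreds, 4 tens, 9 ones (place-value notation)
16 thousands, 4 hundreds, 4 tens, 9 ones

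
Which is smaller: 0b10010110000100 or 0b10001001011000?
Convert 0b10010110000100 (binary) → 8192 + 1024 + 256 + 128 + 4 = 9604 (decimal)
Convert 0b10001001011000 (binary) → 8192 + 512 + 64 + 16 + 8 = 8792 (decimal)
Compare 9604 vs 8792: smaller = 8792
8792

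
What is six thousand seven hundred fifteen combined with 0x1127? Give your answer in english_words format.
Convert six thousand seven hundred fifteen (English words) → 6×1000 + 7×100 + 15 = 6715 (decimal)
Convert 0x1127 (hexadecimal) → 1×4096 + 1×256 + 2×16 + 7 = 4391 (decimal)
Compute 6715 + 4391 = 11106
Convert 11106 (decimal) → 11106 = 11×1000 + 1×100 + 6 → eleven thousand one hundred six (English words)
eleven thousand one hundred six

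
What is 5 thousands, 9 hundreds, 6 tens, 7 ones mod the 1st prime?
Convert 5 thousands, 9 hundreds, 6 tens, 7 ones (place-value notation) → 5×1000 + 9×100 + 6×10 + 7 = 5967 (decimal)
Convert the 1st prime (prime index) → 2 (decimal)
Compute 5967 mod 2 = 1
1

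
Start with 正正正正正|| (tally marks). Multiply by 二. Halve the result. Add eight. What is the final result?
Convert 正正正正正|| (tally marks) → 5 + 5 + 5 + 5 + 5 + 2 = 27 (decimal)
Start: 27
Convert 二 (Chinese numeral) → 2 (decimal)
27 × 2 = 54
54 ÷ 2 = 27
Convert eight (English words) → 8 (decimal)
27 + 8 = 35
35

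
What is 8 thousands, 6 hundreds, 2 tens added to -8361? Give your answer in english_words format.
Convert 8 thousands, 6 hundreds, 2 tens (place-value notation) → 8×1000 + 6×100 + 2×10 = 8620 (decimal)
Compute 8620 + -8361 = 259
Convert 259 (decimal) → 259 = 2×100 + 59 → two hundred fifty-nine (English words)
two hundred fifty-nine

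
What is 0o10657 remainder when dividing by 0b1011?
Convert 0o10657 (octal) → 1×4096 + 6×64 + 5×8 + 7 = 4527 (decimal)
Convert 0b1011 (binary) → 8 + 2 + 1 = 11 (decimal)
Compute 4527 mod 11 = 6
6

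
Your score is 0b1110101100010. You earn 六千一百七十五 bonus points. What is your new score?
Convert 0b1110101100010 (binary) → 4096 + 2048 + 1024 + 256 + 64 + 32 + 2 = 7522 (decimal)
Convert 六千一百七十五 (Chinese numeral) → 6×1000 + 1×100 + 7×10 + 5 = 6175 (decimal)
Compute 7522 + 6175 = 13697
13697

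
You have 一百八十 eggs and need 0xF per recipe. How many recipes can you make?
Convert 一百八十 (Chinese numeral) → 1×100 + 8×10 = 180 (decimal)
Convert 0xF (hexadecimal) → 15 (decimal)
Compute 180 ÷ 15 = 12
12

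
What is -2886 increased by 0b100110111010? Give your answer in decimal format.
Convert 0b100110111010 (binary) → 2048 + 256 + 128 + 32 + 16 + 8 + 2 = 2490 (decimal)
Compute -2886 + 2490 = -396
-396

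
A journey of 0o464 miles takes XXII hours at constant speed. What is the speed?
Convert 0o464 (octal) → 4×64 + 6×8 + 4 = 308 (decimal)
Convert XXII (Roman numeral) → 10 + 10 + 1 + 1 = 22 (decimal)
Compute 308 ÷ 22 = 14
14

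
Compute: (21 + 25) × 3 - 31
Parentheses first: 21 + 25 = 46
Multiply: 46 × 3 = 138
Subtract: 138 - 31 = 107
107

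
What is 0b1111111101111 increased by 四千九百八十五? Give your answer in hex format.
Convert 0b1111111101111 (binary) → 4096 + 2048 + 1024 + 512 + 256 + 128 + 64 + 32 + 8 + 4 + 2 + 1 = 8175 (decimal)
Convert 四千九百八十五 (Chinese numeral) → 4×1000 + 9×100 + 8×10 + 5 = 4985 (decimal)
Compute 8175 + 4985 = 13160
Convert 13160 (decimal) → 13160 = 3×4096 + 3×256 + 6×16 + 8 → 0x3368 (hexadecimal)
0x3368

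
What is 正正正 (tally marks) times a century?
Convert 正正正 (tally marks) → 5 + 5 + 5 = 15 (decimal)
Convert a century (colloquial) → 100 (decimal)
Compute 15 × 100 = 1500
1500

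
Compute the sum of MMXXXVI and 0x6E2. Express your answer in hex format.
Convert MMXXXVI (Roman numeral) → 1000 + 1000 + 10 + 10 + 10 + 5 + 1 = 2036 (decimal)
Convert 0x6E2 (hexadecimal) → 6×256 + 14×16 + 2 = 1762 (decimal)
Compute 2036 + 1762 = 3798
Convert 3798 (decimal) → 3798 = 14×256 + 13×16 + 6 → 0xED6 (hexadecimal)
0xED6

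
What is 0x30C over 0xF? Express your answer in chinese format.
Convert 0x30C (hexadecimal) → 3×256 + 12 = 780 (decimal)
Convert 0xF (hexadecimal) → 15 (decimal)
Compute 780 ÷ 15 = 52
Convert 52 (decimal) → 52 = 5×10 + 2 → 五十二 (Chinese numeral)
五十二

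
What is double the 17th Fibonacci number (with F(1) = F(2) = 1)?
The 17th Fibonacci number (with F(1) = F(2) = 1) = 1597
Compute 1597 × 2 = 3194
3194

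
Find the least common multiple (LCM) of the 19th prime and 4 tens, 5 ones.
Convert the 19th prime (prime index) → 67 (decimal)
Convert 4 tens, 5 ones (place-value notation) → 4×10 + 5 = 45 (decimal)
Compute lcm(67, 45) = 3015
3015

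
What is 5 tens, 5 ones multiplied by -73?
Convert 5 tens, 5 ones (place-value notation) → 5×10 + 5 = 55 (decimal)
Compute 55 × -73 = -4015
-4015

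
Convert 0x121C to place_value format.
Convert 0x121C (hexadecimal) → 1×4096 + 2×256 + 1×16 + 12 = 4636 (decimal)
Convert 4636 (decimal) → 4636 = 4×1000 + 6×100 + 3×10 + 6 → 4 thousands, 6 hundreds, 3 tens, 6 ones (place-value notation)
4 thousands, 6 hundreds, 3 tens, 6 ones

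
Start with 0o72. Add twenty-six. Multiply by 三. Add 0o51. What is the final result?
Convert 0o72 (octal) → 7×8 + 2 = 58 (decimal)
Start: 58
Convert twenty-six (English words) → 26 (decimal)
58 + 26 = 84
Convert 三 (Chinese numeral) → 3 (decimal)
84 × 3 = 252
Convert 0o51 (octal) → 5×8 + 1 = 41 (decimal)
252 + 41 = 293
293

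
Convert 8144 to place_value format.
Convert 8144 (decimal) → 8144 = 8×1000 + 1×100 + 4×10 + 4 → 8 thousands, 1 hundred, 4 tens, 4 ones (place-value notation)
8 thousands, 1 hundred, 4 tens, 4 ones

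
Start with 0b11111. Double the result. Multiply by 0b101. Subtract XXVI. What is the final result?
Convert 0b11111 (binary) → 16 + 8 + 4 + 2 + 1 = 31 (decimal)
Start: 31
31 × 2 = 62
Convert 0b101 (binary) → 4 + 1 = 5 (decimal)
62 × 5 = 310
Convert XXVI (Roman numeral) → 10 + 10 + 5 + 1 = 26 (decimal)
310 - 26 = 284
284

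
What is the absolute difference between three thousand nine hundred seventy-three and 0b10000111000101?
Convert three thousand nine hundred seventy-three (English words) → 3×1000 + 9×100 + 73 = 3973 (decimal)
Convert 0b10000111000101 (binary) → 8192 + 256 + 128 + 64 + 4 + 1 = 8645 (decimal)
Compute |3973 - 8645| = 4672
4672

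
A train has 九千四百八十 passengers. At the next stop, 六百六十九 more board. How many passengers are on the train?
Convert 九千四百八十 (Chinese numeral) → 9×1000 + 4×100 + 8×10 = 9480 (decimal)
Convert 六百六十九 (Chinese numeral) → 6×100 + 6×10 + 9 = 669 (decimal)
Compute 9480 + 669 = 10149
10149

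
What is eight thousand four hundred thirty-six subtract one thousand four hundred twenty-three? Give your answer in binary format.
Convert eight thousand four hundred thirty-six (English words) → 8×1000 + 4×100 + 36 = 8436 (decimal)
Convert one thousand four hundred twenty-three (English words) → 1×1000 + 4×100 + 23 = 1423 (decimal)
Compute 8436 - 1423 = 7013
Convert 7013 (decimal) → 7013 = 4096 + 2048 + 512 + 256 + 64 + 32 + 4 + 1 → 0b1101101100101 (binary)
0b1101101100101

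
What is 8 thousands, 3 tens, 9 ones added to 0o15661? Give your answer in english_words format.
Convert 8 thousands, 3 tens, 9 ones (place-value notation) → 8×1000 + 3×10 + 9 = 8039 (decimal)
Convert 0o15661 (octal) → 1×4096 + 5×512 + 6×64 + 6×8 + 1 = 7089 (decimal)
Compute 8039 + 7089 = 15128
Convert 15128 (decimal) → 15128 = 15×1000 + 1×100 + 28 → fifteen thousand one hundred twenty-eight (English words)
fifteen thousand one hundred twenty-eight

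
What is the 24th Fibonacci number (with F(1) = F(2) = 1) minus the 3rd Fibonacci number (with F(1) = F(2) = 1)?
The 24th Fibonacci number (with F(1) = F(2) = 1) = 46368
Convert the 3rd Fibonacci number (with F(1) = F(2) = 1) (Fibonacci index) → 1, 1, 2 → 2 (decimal)
Compute 46368 - 2 = 46366
46366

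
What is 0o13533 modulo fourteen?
Convert 0o13533 (octal) → 1×4096 + 3×512 + 5×64 + 3×8 + 3 = 5979 (decimal)
Convert fourteen (English words) → 14 (decimal)
Compute 5979 mod 14 = 1
1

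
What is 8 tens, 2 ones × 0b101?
Convert 8 tens, 2 ones (place-value notation) → 8×10 + 2 = 82 (decimal)
Convert 0b101 (binary) → 4 + 1 = 5 (decimal)
Compute 82 × 5 = 410
410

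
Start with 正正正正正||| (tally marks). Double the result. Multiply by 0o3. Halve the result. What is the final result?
Convert 正正正正正||| (tally marks) → 5 + 5 + 5 + 5 + 5 + 3 = 28 (decimal)
Start: 28
28 × 2 = 56
Convert 0o3 (octal) → 3 (decimal)
56 × 3 = 168
168 ÷ 2 = 84
84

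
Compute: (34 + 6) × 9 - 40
Parentheses first: 34 + 6 = 40
Multiply: 40 × 9 = 360
Subtract: 360 - 40 = 320
320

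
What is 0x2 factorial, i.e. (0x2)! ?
Convert 0x2 (hexadecimal) → 2 (decimal)
Compute 2! = 2
2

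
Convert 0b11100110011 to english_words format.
Convert 0b11100110011 (binary) → 1024 + 512 + 256 + 32 + 16 + 2 + 1 = 1843 (decimal)
Convert 1843 (decimal) → 1843 = 1×1000 + 8×100 + 43 → one thousand eight hundred forty-three (English words)
one thousand eight hundred forty-three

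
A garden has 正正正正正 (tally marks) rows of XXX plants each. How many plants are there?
Convert XXX (Roman numeral) → 10 + 10 + 10 = 30 (decimal)
Convert 正正正正正 (tally marks) → 5 + 5 + 5 + 5 + 5 = 25 (decimal)
Compute 30 × 25 = 750
750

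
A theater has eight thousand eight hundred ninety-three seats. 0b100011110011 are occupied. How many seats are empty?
Convert eight thousand eight hundred ninety-three (English words) → 8×1000 + 8×100 + 93 = 8893 (decimal)
Convert 0b100011110011 (binary) → 2048 + 128 + 64 + 32 + 16 + 2 + 1 = 2291 (decimal)
Compute 8893 - 2291 = 6602
6602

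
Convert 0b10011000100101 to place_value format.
Convert 0b10011000100101 (binary) → 8192 + 1024 + 512 + 32 + 4 + 1 = 9765 (decimal)
Convert 9765 (decimal) → 9765 = 9×1000 + 7×100 + 6×10 + 5 → 9 thousands, 7 hundreds, 6 tens, 5 ones (place-value notation)
9 thousands, 7 hundreds, 6 tens, 5 ones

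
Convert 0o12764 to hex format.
Convert 0o12764 (octal) → 1×4096 + 2×512 + 7×64 + 6×8 + 4 = 5620 (decimal)
Convert 5620 (decimal) → 5620 = 1×4096 + 5×256 + 15×16 + 4 → 0x15F4 (hexadecimal)
0x15F4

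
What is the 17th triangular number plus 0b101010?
The 17th triangular number = 17×18/2 = 153
Convert 0b101010 (binary) → 32 + 8 + 2 = 42 (decimal)
Compute 153 + 42 = 195
195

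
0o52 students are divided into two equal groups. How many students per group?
Convert 0o52 (octal) → 5×8 + 2 = 42 (decimal)
Convert two (English words) → 2 (decimal)
Compute 42 ÷ 2 = 21
21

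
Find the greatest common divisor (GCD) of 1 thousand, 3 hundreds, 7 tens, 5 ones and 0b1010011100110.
Convert 1 thousand, 3 hundreds, 7 tens, 5 ones (place-value notation) → 1×1000 + 3×100 + 7×10 + 5 = 1375 (decimal)
Convert 0b1010011100110 (binary) → 4096 + 1024 + 128 + 64 + 32 + 4 + 2 = 5350 (decimal)
Compute gcd(1375, 5350) = 25
25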